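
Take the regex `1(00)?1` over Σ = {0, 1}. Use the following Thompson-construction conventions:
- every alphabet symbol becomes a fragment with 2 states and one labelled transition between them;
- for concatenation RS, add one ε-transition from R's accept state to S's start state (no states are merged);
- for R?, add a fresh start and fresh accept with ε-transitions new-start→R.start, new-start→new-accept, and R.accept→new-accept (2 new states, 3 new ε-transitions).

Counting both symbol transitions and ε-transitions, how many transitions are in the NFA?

Recursing over subexpressions:
Each of the 4 symbol leaves contributes 1 transition (1 symbol, 0 ε).
  00 — 3 transitions (2 symbol, 1 ε)
  (00)? — 6 transitions (2 symbol, 4 ε)
  1(00)?1 — 10 transitions (4 symbol, 6 ε)

10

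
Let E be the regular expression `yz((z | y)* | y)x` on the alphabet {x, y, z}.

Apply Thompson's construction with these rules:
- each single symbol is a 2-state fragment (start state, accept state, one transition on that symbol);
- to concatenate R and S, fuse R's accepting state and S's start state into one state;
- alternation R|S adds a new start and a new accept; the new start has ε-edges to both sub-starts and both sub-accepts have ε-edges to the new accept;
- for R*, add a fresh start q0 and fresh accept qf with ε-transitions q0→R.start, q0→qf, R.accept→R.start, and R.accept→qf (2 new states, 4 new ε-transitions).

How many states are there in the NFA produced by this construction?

15

By structural recursion:
Each of the 6 symbol leaves contributes a 2-state fragment.
  z | y = 6 states
  (z | y)* = 8 states
  (z | y)* | y = 12 states
  yz((z | y)* | y)x = 15 states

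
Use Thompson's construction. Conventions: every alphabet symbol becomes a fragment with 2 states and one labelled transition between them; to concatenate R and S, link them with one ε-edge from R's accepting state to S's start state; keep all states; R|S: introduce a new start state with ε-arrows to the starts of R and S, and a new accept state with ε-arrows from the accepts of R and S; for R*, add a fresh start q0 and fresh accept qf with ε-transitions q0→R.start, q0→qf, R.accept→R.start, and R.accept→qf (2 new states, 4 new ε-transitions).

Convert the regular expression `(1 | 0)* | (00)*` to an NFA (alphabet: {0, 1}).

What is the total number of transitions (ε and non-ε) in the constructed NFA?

21

By structural recursion:
Each of the 4 symbol leaves contributes 1 transition (1 symbol, 0 ε).
  1 | 0 — 6 transitions (2 symbol, 4 ε)
  (1 | 0)* — 10 transitions (2 symbol, 8 ε)
  00 — 3 transitions (2 symbol, 1 ε)
  (00)* — 7 transitions (2 symbol, 5 ε)
  (1 | 0)* | (00)* — 21 transitions (4 symbol, 17 ε)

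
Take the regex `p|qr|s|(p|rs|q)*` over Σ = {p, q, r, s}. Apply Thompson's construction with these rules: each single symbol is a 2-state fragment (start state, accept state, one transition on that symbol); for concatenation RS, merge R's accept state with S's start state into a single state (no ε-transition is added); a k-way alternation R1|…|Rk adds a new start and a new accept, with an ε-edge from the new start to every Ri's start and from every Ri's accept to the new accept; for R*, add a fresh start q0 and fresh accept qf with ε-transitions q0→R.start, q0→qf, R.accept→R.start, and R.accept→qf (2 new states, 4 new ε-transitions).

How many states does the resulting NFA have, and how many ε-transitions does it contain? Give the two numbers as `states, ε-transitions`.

Bottom-up over the parse tree:
Each of the 8 symbol leaves contributes 2 states and 0 ε-transitions.
  qr — 3 states, 0 ε-transitions
  rs — 3 states, 0 ε-transitions
  p|rs|q — 9 states, 6 ε-transitions
  (p|rs|q)* — 11 states, 10 ε-transitions
  p|qr|s|(p|rs|q)* — 20 states, 18 ε-transitions

20, 18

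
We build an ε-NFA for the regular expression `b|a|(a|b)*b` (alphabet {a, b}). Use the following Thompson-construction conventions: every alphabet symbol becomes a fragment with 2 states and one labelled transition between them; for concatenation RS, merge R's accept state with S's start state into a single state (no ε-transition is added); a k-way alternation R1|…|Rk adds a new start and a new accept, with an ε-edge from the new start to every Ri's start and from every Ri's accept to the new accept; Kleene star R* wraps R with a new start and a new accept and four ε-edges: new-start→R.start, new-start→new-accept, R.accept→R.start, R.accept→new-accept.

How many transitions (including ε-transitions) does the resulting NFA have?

Recursing over subexpressions:
Each of the 5 symbol leaves contributes 1 transition (1 symbol, 0 ε).
  a|b — 6 transitions (2 symbol, 4 ε)
  (a|b)* — 10 transitions (2 symbol, 8 ε)
  (a|b)*b — 11 transitions (3 symbol, 8 ε)
  b|a|(a|b)*b — 19 transitions (5 symbol, 14 ε)

19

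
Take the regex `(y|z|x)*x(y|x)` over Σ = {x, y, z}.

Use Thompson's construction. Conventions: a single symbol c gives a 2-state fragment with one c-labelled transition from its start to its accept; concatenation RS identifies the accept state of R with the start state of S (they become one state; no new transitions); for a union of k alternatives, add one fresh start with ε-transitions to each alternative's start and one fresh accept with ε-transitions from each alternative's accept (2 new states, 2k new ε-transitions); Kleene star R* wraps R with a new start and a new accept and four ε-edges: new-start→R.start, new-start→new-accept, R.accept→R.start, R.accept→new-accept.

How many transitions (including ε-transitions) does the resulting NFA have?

20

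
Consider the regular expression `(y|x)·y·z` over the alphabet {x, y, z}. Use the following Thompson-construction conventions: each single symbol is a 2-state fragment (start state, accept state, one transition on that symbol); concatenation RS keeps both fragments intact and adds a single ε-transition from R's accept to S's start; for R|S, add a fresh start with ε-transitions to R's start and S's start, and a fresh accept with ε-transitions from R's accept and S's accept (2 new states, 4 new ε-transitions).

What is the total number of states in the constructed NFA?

Per subexpression:
Each of the 4 symbol leaves contributes a 2-state fragment.
  y|x : 6 states
  (y|x)·y·z : 10 states

10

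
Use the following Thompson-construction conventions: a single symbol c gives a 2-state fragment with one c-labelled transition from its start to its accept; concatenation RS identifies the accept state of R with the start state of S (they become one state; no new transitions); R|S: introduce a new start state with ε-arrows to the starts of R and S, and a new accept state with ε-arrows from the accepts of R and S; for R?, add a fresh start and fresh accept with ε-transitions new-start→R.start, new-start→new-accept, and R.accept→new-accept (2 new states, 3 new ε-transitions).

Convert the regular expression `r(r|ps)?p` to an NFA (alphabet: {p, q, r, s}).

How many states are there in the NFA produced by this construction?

11

By structural recursion:
Each of the 5 symbol leaves contributes a 2-state fragment.
  ps = 3 states
  r|ps = 7 states
  (r|ps)? = 9 states
  r(r|ps)?p = 11 states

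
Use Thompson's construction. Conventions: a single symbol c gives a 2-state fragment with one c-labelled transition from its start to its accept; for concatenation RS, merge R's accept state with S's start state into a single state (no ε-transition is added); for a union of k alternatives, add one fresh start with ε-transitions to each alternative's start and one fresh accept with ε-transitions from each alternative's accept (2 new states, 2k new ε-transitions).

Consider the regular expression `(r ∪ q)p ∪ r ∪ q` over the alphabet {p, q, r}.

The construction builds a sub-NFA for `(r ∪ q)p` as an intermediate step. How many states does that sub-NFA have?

7

Fragment for `(r ∪ q)p`:
Each of the 3 symbol leaves contributes a 2-state fragment.
  r ∪ q — 6 states
  (r ∪ q)p — 7 states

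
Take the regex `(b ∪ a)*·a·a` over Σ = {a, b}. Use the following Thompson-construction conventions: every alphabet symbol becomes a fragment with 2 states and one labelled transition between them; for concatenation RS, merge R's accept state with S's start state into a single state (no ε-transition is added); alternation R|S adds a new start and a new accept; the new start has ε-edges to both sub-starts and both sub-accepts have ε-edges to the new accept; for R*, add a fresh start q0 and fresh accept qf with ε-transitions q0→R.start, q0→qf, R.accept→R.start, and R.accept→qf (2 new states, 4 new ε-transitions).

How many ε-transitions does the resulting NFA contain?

Building bottom-up:
Each of the 4 symbol leaves contributes 0 ε-transitions.
  b ∪ a = 4 ε-transitions
  (b ∪ a)* = 8 ε-transitions
  (b ∪ a)*·a·a = 8 ε-transitions

8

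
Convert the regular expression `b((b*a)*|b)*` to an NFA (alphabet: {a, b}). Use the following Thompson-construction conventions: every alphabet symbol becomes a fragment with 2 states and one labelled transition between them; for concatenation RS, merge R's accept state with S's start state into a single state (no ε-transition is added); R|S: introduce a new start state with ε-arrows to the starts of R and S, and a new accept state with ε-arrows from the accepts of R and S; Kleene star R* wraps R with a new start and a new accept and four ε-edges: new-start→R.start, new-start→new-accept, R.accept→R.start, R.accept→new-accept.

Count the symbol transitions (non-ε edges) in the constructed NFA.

Building bottom-up:
Each of the 4 symbol leaves contributes exactly 1 symbol transition.
  b* → 1 symbol transition
  b*a → 2 symbol transitions
  (b*a)* → 2 symbol transitions
  (b*a)*|b → 3 symbol transitions
  ((b*a)*|b)* → 3 symbol transitions
  b((b*a)*|b)* → 4 symbol transitions

4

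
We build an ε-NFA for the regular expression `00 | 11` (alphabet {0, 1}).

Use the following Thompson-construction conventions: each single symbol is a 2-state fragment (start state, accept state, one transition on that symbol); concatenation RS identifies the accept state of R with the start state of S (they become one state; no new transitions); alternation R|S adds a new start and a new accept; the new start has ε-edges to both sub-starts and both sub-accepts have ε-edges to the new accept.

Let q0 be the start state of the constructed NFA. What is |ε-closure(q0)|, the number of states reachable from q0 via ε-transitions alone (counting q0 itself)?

3

Compute the ε-closure size of each fragment's start state recursively; a symbol fragment's start has no outgoing ε-edge, so its closure is just itself (size 1).
  00 — same as the first factor's closure: |ε-closure| = 1
  11 — same as the first factor's closure: |ε-closure| = 1
  00 | 11 — new start ε-reaches every alternative's start; none of them accept ε, so the new accept is not reached: |ε-closure| = 1 + 1 + 1 = 3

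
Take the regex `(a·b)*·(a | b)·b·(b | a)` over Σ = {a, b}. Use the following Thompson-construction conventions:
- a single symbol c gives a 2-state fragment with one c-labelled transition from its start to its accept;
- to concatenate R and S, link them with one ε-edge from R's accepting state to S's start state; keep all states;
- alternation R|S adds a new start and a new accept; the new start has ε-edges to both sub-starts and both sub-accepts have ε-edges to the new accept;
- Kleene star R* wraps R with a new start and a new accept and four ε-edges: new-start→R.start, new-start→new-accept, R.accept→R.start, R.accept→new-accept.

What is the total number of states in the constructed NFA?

Per subexpression:
Each of the 7 symbol leaves contributes a 2-state fragment.
  a·b → 4 states
  (a·b)* → 6 states
  a | b → 6 states
  b | a → 6 states
  (a·b)*·(a | b)·b·(b | a) → 20 states

20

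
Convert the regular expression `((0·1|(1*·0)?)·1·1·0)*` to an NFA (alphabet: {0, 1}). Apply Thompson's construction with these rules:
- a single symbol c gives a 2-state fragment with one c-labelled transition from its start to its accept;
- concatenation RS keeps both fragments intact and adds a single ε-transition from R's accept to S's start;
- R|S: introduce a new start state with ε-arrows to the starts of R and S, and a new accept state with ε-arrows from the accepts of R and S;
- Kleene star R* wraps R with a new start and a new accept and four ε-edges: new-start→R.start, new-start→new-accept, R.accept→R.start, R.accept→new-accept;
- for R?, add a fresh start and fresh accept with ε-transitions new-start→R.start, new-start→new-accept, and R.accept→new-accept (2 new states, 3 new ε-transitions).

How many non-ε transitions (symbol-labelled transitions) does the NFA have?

Bottom-up over the parse tree:
Each of the 7 symbol leaves contributes exactly 1 symbol transition.
  0·1 : 2 symbol transitions
  1* : 1 symbol transition
  1*·0 : 2 symbol transitions
  (1*·0)? : 2 symbol transitions
  0·1|(1*·0)? : 4 symbol transitions
  (0·1|(1*·0)?)·1·1·0 : 7 symbol transitions
  ((0·1|(1*·0)?)·1·1·0)* : 7 symbol transitions

7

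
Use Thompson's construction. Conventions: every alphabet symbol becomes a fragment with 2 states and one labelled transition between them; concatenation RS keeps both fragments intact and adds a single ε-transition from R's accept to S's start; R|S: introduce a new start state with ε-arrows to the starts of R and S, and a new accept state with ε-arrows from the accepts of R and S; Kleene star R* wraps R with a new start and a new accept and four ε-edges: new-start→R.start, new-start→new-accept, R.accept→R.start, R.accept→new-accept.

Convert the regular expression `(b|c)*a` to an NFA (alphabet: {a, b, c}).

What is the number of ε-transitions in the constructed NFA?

Building bottom-up:
Each of the 3 symbol leaves contributes 0 ε-transitions.
  b|c — 4 ε-transitions
  (b|c)* — 8 ε-transitions
  (b|c)*a — 9 ε-transitions

9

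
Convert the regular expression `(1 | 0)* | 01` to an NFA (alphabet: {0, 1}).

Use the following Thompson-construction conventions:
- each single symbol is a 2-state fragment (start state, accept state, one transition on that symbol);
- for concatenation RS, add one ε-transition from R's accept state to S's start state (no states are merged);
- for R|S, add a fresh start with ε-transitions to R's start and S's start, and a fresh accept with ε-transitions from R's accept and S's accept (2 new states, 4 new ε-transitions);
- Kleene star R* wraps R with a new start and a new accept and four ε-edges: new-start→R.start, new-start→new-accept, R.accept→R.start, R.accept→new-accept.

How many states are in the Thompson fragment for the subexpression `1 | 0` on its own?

Fragment for `1 | 0`:
Each of the 2 symbol leaves contributes a 2-state fragment.
  1 | 0 — 6 states

6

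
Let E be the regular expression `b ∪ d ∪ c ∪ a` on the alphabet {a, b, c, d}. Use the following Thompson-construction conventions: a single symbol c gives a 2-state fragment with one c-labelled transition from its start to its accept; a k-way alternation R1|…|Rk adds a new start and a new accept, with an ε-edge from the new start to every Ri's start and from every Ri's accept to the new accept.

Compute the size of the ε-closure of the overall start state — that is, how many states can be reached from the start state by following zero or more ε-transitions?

5

Let C(F) = |ε-closure(F.start)| within fragment F, and note whether F accepts ε. Symbol fragments have C = 1 and do not accept ε. Then:
  b ∪ d ∪ c ∪ a : C = 1 + 1 + 1 + 1 + 1 = 5 (the new accept is not ε-reachable since no branch accepts ε)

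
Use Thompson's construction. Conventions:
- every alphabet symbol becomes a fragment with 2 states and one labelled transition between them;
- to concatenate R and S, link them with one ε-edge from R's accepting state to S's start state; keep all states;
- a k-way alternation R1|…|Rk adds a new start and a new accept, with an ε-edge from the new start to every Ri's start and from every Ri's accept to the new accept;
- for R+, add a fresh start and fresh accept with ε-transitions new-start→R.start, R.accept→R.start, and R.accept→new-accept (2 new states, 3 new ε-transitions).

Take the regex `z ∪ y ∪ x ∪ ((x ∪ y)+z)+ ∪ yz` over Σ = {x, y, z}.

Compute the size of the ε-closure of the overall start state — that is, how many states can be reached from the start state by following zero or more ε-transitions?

10

Work bottom-up. For each fragment F, track |ε-closure(F.start)| and whether F's accept lies in that closure (i.e. whether F accepts ε). A single-symbol fragment has closure size 1 and does not accept ε.
  x ∪ y → new start ε-reaches every alternative's start; none of them accept ε, so the new accept is not reached: |closure| = 1 + 1 + 1 = 3
  (x ∪ y)+ → new start ε-reaches only the body's start; the new accept needs a symbol first: |closure| = 1 + 3 = 4
  (x ∪ y)+z → same as the first factor's closure: |closure| = 4
  ((x ∪ y)+z)+ → |closure| = 1 + 4 = 5 (the body doesn't accept ε, so the new accept is not reached)
  yz → same as the first factor's closure: |closure| = 1
  z ∪ y ∪ x ∪ ((x ∪ y)+z)+ ∪ yz → new start ε-reaches every alternative's start; none of them accept ε, so the new accept is not reached: |closure| = 1 + 1 + 1 + 1 + 5 + 1 = 10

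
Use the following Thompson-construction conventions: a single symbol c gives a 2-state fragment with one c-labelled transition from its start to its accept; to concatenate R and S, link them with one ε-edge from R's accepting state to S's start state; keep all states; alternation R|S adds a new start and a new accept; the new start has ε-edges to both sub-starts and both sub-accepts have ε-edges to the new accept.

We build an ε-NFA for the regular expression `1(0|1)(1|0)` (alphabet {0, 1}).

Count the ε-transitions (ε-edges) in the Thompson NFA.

10

Per subexpression:
Each of the 5 symbol leaves contributes 0 ε-transitions.
  0|1 → 4 ε-transitions
  1|0 → 4 ε-transitions
  1(0|1)(1|0) → 10 ε-transitions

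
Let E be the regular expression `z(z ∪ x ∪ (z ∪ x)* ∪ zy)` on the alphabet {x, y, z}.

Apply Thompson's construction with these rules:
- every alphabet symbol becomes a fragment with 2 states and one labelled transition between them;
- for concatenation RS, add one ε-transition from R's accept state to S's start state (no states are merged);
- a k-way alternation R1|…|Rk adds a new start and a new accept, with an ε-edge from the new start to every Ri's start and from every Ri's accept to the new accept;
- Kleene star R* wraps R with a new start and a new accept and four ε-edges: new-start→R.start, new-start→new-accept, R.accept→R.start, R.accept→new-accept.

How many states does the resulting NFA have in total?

20

Bottom-up over the parse tree:
Each of the 7 symbol leaves contributes a 2-state fragment.
  z ∪ x — 6 states
  (z ∪ x)* — 8 states
  zy — 4 states
  z ∪ x ∪ (z ∪ x)* ∪ zy — 18 states
  z(z ∪ x ∪ (z ∪ x)* ∪ zy) — 20 states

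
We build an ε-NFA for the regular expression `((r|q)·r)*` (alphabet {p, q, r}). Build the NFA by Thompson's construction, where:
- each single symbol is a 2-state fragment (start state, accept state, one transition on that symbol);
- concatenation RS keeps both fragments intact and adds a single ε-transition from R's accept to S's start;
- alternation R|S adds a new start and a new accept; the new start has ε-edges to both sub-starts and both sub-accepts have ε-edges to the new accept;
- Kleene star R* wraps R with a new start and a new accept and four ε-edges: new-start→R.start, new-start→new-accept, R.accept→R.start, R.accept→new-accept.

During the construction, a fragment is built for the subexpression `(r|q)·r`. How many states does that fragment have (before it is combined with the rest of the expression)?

Fragment for `(r|q)·r`:
Each of the 3 symbol leaves contributes a 2-state fragment.
  r|q = 6 states
  (r|q)·r = 8 states

8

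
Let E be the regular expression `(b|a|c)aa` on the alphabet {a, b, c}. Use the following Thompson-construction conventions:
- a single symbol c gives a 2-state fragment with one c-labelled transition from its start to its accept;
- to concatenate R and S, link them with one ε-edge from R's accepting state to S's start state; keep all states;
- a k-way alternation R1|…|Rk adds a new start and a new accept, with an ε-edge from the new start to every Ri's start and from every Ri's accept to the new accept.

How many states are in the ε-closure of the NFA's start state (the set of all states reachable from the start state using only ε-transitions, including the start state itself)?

4

Let C(F) = |ε-closure(F.start)| within fragment F, and note whether F accepts ε. Symbol fragments have C = 1 and do not accept ε. Then:
  b|a|c → |ε-closure| = 1 + 1 + 1 + 1 = 4 (the new accept is not ε-reachable since no branch accepts ε)
  (b|a|c)aa → |ε-closure| equals the left operand's closure size = 4 (its accept is not ε-reachable, so the closure stops there)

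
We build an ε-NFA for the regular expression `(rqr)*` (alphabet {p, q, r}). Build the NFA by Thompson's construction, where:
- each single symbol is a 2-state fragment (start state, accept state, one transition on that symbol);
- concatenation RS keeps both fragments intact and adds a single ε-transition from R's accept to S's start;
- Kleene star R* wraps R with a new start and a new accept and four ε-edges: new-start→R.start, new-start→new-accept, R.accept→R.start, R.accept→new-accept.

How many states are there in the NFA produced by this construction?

8

Recursing over subexpressions:
Each of the 3 symbol leaves contributes a 2-state fragment.
  rqr = 6 states
  (rqr)* = 8 states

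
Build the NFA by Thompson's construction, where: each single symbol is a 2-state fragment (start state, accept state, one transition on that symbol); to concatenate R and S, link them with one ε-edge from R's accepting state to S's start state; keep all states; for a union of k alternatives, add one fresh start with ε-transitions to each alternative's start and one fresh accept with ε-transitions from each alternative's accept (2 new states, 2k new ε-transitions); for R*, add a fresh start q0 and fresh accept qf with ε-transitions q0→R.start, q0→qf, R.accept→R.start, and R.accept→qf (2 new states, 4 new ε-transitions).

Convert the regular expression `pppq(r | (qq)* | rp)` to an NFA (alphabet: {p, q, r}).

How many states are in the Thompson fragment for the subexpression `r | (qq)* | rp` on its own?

14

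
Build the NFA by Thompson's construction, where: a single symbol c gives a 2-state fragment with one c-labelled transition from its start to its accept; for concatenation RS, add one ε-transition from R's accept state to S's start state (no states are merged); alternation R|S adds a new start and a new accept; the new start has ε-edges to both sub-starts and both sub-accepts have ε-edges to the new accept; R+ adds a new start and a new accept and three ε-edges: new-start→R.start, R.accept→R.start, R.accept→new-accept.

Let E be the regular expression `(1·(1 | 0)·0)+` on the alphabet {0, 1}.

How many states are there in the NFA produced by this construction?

Recursing over subexpressions:
Each of the 4 symbol leaves contributes a 2-state fragment.
  1 | 0 — 6 states
  1·(1 | 0)·0 — 10 states
  (1·(1 | 0)·0)+ — 12 states

12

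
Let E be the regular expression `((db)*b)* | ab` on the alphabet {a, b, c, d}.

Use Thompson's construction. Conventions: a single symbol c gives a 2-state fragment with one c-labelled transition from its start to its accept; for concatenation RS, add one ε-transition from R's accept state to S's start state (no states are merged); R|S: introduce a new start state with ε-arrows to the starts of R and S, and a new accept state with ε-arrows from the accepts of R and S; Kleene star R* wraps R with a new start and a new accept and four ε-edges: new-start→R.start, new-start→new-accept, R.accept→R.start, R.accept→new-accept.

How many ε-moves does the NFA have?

15

Bottom-up over the parse tree:
Each of the 5 symbol leaves contributes 0 ε-transitions.
  db — 1 ε-transition
  (db)* — 5 ε-transitions
  (db)*b — 6 ε-transitions
  ((db)*b)* — 10 ε-transitions
  ab — 1 ε-transition
  ((db)*b)* | ab — 15 ε-transitions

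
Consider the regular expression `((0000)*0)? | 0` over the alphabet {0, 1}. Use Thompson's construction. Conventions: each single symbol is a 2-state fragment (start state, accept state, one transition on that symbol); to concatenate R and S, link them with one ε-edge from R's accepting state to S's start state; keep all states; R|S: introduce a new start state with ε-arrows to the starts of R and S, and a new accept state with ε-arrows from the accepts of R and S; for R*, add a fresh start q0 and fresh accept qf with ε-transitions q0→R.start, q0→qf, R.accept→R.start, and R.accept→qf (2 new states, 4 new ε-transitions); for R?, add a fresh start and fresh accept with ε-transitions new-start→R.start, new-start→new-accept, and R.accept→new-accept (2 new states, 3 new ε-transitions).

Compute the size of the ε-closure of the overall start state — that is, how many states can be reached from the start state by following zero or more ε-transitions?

Compute the ε-closure size of each fragment's start state recursively; a symbol fragment's start has no outgoing ε-edge, so its closure is just itself (size 1).
  0000 → same as the first factor's closure: C = 1
  (0000)* → C = 1 (new start) + 1 (body) + 1 (new accept) = 3
  (0000)*0 → C = 3 + 1 = 4 (closure spills across the concat boundary because the left factor accepts ε)
  ((0000)*0)? → C = 1 (new start) + 4 (body) + 1 (new accept, via ε) = 6
  ((0000)*0)? | 0 → C = 1 (new start) + (6 + 1) + 1 (new accept, since some branch ε-reaches its own accept) = 9

9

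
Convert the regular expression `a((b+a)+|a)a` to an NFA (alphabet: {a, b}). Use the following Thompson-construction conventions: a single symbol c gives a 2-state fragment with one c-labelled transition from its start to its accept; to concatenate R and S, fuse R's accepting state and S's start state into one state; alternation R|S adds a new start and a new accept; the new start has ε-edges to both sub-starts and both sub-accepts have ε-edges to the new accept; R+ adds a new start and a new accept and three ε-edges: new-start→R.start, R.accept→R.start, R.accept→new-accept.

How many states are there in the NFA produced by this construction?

Bottom-up over the parse tree:
Each of the 5 symbol leaves contributes a 2-state fragment.
  b+ = 4 states
  b+a = 5 states
  (b+a)+ = 7 states
  (b+a)+|a = 11 states
  a((b+a)+|a)a = 13 states

13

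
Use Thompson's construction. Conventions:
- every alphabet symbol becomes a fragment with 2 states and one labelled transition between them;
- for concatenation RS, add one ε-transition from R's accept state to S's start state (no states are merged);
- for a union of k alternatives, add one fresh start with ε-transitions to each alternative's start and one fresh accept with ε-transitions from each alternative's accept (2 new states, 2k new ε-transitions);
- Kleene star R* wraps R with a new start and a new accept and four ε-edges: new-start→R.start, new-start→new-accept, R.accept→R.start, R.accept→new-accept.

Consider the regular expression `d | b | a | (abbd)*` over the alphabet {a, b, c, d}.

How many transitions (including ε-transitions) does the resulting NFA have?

22

Per subexpression:
Each of the 7 symbol leaves contributes 1 transition (1 symbol, 0 ε).
  abbd = 7 transitions (4 symbol, 3 ε)
  (abbd)* = 11 transitions (4 symbol, 7 ε)
  d | b | a | (abbd)* = 22 transitions (7 symbol, 15 ε)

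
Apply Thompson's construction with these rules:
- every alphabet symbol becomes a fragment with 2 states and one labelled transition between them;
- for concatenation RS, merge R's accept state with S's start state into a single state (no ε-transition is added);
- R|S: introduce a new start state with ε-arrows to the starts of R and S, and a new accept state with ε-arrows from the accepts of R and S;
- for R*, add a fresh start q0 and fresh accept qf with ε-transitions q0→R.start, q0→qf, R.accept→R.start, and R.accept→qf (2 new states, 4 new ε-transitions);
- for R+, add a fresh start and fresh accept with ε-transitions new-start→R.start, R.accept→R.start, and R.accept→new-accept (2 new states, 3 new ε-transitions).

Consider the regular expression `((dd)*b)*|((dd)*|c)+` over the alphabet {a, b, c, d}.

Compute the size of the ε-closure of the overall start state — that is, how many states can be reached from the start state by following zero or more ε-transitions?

15

Let C(F) = |ε-closure(F.start)| within fragment F, and note whether F accepts ε. Symbol fragments have C = 1 and do not accept ε. Then:
  dd : |ε-closure| equals the left operand's closure size = 1 (its accept is not ε-reachable, so the closure stops there)
  (dd)* : |ε-closure| = 1 (new start) + 1 (body) + 1 (new accept) = 3
  (dd)*b : the left operand accepts ε, so the closure extends into the next operand (the shared merged state is already counted); |ε-closure| = 3 + (1−1) = 3
  ((dd)*b)* : new start has ε-edges to the inner start and to the new accept, so |ε-closure| = 2 + 3 = 5
  dd : |ε-closure| equals the left operand's closure size = 1 (its accept is not ε-reachable, so the closure stops there)
  (dd)* : |ε-closure| = 1 (new start) + 1 (body) + 1 (new accept) = 3
  (dd)*|c : new start ε-reaches every alternative's start; at least one alternative accepts ε, so the union's new accept is reached too: |ε-closure| = 1 + 3 + 1 + 1 = 6
  ((dd)*|c)+ : |ε-closure| = 1 + 6 + 1 (new accept, reached because the body accepts ε) = 8
  ((dd)*b)*|((dd)*|c)+ : |ε-closure| = 1 (new start) + (5 + 8) + 1 (new accept, since some branch ε-reaches its own accept) = 15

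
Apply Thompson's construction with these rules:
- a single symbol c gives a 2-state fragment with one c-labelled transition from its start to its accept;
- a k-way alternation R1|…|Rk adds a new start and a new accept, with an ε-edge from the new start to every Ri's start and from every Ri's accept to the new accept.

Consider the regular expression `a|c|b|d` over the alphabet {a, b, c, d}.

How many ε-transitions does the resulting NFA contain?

8

Recursing over subexpressions:
Each of the 4 symbol leaves contributes 0 ε-transitions.
  a|c|b|d → 8 ε-transitions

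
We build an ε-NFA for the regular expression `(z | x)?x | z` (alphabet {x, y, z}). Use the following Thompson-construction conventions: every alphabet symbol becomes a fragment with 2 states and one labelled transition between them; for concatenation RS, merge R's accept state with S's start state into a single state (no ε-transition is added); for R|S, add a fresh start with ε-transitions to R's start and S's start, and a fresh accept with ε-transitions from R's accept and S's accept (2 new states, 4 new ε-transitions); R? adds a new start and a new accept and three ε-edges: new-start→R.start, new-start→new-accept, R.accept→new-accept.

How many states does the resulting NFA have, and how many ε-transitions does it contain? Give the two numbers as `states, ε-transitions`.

13, 11

Recursing over subexpressions:
Each of the 4 symbol leaves contributes 2 states and 0 ε-transitions.
  z | x = 6 states, 4 ε-transitions
  (z | x)? = 8 states, 7 ε-transitions
  (z | x)?x = 9 states, 7 ε-transitions
  (z | x)?x | z = 13 states, 11 ε-transitions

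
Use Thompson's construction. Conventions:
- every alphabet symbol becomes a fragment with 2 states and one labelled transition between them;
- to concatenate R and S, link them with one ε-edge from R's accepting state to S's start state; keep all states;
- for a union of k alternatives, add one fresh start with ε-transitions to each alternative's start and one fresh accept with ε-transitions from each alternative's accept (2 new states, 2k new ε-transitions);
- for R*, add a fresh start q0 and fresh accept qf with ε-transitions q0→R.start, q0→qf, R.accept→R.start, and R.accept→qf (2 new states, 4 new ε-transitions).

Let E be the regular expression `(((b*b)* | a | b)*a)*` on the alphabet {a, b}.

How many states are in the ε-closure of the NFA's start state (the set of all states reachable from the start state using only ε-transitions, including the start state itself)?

15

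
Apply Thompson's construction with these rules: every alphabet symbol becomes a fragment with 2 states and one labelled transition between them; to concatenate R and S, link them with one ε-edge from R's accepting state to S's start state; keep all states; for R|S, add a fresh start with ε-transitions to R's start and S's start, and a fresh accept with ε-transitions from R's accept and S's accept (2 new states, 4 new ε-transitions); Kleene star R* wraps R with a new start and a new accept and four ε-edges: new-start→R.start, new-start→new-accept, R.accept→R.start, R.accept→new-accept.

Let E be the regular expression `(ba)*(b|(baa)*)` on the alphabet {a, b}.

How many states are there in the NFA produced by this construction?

18

Building bottom-up:
Each of the 6 symbol leaves contributes a 2-state fragment.
  ba — 4 states
  (ba)* — 6 states
  baa — 6 states
  (baa)* — 8 states
  b|(baa)* — 12 states
  (ba)*(b|(baa)*) — 18 states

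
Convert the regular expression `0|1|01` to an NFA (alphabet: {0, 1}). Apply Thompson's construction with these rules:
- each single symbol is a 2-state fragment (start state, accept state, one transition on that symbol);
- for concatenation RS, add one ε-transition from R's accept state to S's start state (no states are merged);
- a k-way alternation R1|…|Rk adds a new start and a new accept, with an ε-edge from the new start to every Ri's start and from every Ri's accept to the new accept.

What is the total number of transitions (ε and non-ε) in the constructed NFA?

11

Building bottom-up:
Each of the 4 symbol leaves contributes 1 transition (1 symbol, 0 ε).
  01 → 3 transitions (2 symbol, 1 ε)
  0|1|01 → 11 transitions (4 symbol, 7 ε)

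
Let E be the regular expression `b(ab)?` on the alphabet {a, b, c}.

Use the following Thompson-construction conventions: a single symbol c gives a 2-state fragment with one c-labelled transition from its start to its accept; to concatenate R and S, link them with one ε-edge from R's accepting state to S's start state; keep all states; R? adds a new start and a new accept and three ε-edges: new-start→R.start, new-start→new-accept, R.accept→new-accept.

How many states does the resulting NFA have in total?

8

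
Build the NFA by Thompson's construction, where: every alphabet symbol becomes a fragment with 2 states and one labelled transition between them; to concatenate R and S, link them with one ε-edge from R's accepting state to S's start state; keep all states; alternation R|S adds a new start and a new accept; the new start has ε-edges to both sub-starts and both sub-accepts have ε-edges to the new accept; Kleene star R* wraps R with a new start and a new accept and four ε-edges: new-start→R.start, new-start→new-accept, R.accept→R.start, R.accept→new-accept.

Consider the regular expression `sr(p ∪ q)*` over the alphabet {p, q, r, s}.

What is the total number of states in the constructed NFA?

By structural recursion:
Each of the 4 symbol leaves contributes a 2-state fragment.
  p ∪ q = 6 states
  (p ∪ q)* = 8 states
  sr(p ∪ q)* = 12 states

12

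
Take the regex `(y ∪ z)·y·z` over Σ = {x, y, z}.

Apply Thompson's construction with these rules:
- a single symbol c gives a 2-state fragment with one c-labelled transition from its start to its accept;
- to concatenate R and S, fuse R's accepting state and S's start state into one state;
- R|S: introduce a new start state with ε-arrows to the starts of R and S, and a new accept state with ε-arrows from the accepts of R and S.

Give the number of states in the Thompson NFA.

8

Building bottom-up:
Each of the 4 symbol leaves contributes a 2-state fragment.
  y ∪ z → 6 states
  (y ∪ z)·y·z → 8 states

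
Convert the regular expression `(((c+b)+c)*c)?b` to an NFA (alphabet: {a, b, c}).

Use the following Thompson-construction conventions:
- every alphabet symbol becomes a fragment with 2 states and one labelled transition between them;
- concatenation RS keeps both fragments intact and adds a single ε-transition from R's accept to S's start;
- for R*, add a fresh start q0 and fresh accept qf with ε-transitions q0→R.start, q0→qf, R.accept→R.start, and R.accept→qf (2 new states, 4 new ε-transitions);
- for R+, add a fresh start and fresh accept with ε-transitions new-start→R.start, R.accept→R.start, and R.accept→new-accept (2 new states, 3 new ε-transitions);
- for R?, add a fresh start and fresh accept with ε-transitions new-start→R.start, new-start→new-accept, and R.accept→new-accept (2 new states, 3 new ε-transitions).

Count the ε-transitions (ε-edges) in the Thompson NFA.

By structural recursion:
Each of the 5 symbol leaves contributes 0 ε-transitions.
  c+ : 3 ε-transitions
  c+b : 4 ε-transitions
  (c+b)+ : 7 ε-transitions
  (c+b)+c : 8 ε-transitions
  ((c+b)+c)* : 12 ε-transitions
  ((c+b)+c)*c : 13 ε-transitions
  (((c+b)+c)*c)? : 16 ε-transitions
  (((c+b)+c)*c)?b : 17 ε-transitions

17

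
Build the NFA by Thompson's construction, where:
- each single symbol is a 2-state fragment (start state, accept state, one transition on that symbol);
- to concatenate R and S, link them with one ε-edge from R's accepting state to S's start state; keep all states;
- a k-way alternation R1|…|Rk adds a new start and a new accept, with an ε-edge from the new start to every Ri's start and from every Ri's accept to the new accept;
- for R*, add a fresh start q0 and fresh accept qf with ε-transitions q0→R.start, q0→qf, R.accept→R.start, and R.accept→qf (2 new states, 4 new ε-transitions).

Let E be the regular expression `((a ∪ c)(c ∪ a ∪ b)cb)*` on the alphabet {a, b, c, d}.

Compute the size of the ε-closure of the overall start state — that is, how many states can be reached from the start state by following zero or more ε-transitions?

Work bottom-up. For each fragment F, track |ε-closure(F.start)| and whether F's accept lies in that closure (i.e. whether F accepts ε). A single-symbol fragment has closure size 1 and does not accept ε.
  a ∪ c : |closure| = 1 + 1 + 1 = 3 (the new accept is not ε-reachable since no branch accepts ε)
  c ∪ a ∪ b : new start ε-reaches every alternative's start; none of them accept ε, so the new accept is not reached: |closure| = 1 + 1 + 1 + 1 = 4
  (a ∪ c)(c ∪ a ∪ b)cb : |closure| equals the left operand's closure size = 3 (its accept is not ε-reachable, so the closure stops there)
  ((a ∪ c)(c ∪ a ∪ b)cb)* : the star's fresh start ε-reaches both the body's start and the fresh accept: |closure| = 2 + 3 = 5

5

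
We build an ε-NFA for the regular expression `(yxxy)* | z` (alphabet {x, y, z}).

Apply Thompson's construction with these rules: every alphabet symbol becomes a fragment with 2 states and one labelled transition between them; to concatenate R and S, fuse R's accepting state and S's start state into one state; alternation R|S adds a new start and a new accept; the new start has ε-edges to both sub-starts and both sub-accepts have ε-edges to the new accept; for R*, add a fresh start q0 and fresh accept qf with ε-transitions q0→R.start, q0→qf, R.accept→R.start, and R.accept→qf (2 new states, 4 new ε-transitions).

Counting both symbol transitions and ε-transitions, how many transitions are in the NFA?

Building bottom-up:
Each of the 5 symbol leaves contributes 1 transition (1 symbol, 0 ε).
  yxxy = 4 transitions (4 symbol, 0 ε)
  (yxxy)* = 8 transitions (4 symbol, 4 ε)
  (yxxy)* | z = 13 transitions (5 symbol, 8 ε)

13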